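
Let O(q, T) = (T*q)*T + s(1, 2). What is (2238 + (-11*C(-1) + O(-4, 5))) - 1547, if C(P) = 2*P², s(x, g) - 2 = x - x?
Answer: 571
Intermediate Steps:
s(x, g) = 2 (s(x, g) = 2 + (x - x) = 2 + 0 = 2)
O(q, T) = 2 + q*T² (O(q, T) = (T*q)*T + 2 = q*T² + 2 = 2 + q*T²)
(2238 + (-11*C(-1) + O(-4, 5))) - 1547 = (2238 + (-22*(-1)² + (2 - 4*5²))) - 1547 = (2238 + (-22 + (2 - 4*25))) - 1547 = (2238 + (-11*2 + (2 - 100))) - 1547 = (2238 + (-22 - 98)) - 1547 = (2238 - 120) - 1547 = 2118 - 1547 = 571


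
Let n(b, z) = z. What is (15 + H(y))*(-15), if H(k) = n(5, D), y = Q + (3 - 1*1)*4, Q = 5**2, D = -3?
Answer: -180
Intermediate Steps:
Q = 25
y = 33 (y = 25 + (3 - 1*1)*4 = 25 + (3 - 1)*4 = 25 + 2*4 = 25 + 8 = 33)
H(k) = -3
(15 + H(y))*(-15) = (15 - 3)*(-15) = 12*(-15) = -180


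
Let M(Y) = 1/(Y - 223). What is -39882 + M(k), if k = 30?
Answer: -7697227/193 ≈ -39882.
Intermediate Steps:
M(Y) = 1/(-223 + Y)
-39882 + M(k) = -39882 + 1/(-223 + 30) = -39882 + 1/(-193) = -39882 - 1/193 = -7697227/193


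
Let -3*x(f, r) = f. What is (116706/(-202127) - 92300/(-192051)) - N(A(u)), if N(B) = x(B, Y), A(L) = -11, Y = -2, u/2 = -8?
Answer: -146092387655/38818692477 ≈ -3.7635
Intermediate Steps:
u = -16 (u = 2*(-8) = -16)
x(f, r) = -f/3
N(B) = -B/3
(116706/(-202127) - 92300/(-192051)) - N(A(u)) = (116706/(-202127) - 92300/(-192051)) - (-1)*(-11)/3 = (116706*(-1/202127) - 92300*(-1/192051)) - 1*11/3 = (-116706/202127 + 92300/192051) - 11/3 = -3757181906/38818692477 - 11/3 = -146092387655/38818692477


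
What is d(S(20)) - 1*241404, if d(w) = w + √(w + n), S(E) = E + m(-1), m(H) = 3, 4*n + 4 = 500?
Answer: -241381 + 7*√3 ≈ -2.4137e+5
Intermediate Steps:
n = 124 (n = -1 + (¼)*500 = -1 + 125 = 124)
S(E) = 3 + E (S(E) = E + 3 = 3 + E)
d(w) = w + √(124 + w) (d(w) = w + √(w + 124) = w + √(124 + w))
d(S(20)) - 1*241404 = ((3 + 20) + √(124 + (3 + 20))) - 1*241404 = (23 + √(124 + 23)) - 241404 = (23 + √147) - 241404 = (23 + 7*√3) - 241404 = -241381 + 7*√3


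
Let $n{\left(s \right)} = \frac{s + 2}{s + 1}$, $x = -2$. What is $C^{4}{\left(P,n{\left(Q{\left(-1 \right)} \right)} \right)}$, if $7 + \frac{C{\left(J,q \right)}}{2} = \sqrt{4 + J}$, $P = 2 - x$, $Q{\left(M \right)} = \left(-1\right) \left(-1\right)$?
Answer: $77072 - 51072 \sqrt{2} \approx 4845.3$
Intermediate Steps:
$Q{\left(M \right)} = 1$
$n{\left(s \right)} = \frac{2 + s}{1 + s}$
$P = 4$ ($P = 2 - -2 = 2 + 2 = 4$)
$C{\left(J,q \right)} = -14 + 2 \sqrt{4 + J}$
$C^{4}{\left(P,n{\left(Q{\left(-1 \right)} \right)} \right)} = \left(-14 + 2 \sqrt{4 + 4}\right)^{4} = \left(-14 + 2 \sqrt{8}\right)^{4} = \left(-14 + 2 \cdot 2 \sqrt{2}\right)^{4} = \left(-14 + 4 \sqrt{2}\right)^{4}$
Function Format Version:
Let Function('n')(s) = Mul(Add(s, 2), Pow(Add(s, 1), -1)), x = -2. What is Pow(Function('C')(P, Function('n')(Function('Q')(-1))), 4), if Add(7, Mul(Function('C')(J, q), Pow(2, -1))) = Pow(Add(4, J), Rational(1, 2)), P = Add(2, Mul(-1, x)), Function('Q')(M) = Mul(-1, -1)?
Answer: Add(77072, Mul(-51072, Pow(2, Rational(1, 2)))) ≈ 4845.3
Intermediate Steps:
Function('Q')(M) = 1
Function('n')(s) = Mul(Pow(Add(1, s), -1), Add(2, s)) (Function('n')(s) = Mul(Add(2, s), Pow(Add(1, s), -1)) = Mul(Pow(Add(1, s), -1), Add(2, s)))
P = 4 (P = Add(2, Mul(-1, -2)) = Add(2, 2) = 4)
Function('C')(J, q) = Add(-14, Mul(2, Pow(Add(4, J), Rational(1, 2))))
Pow(Function('C')(P, Function('n')(Function('Q')(-1))), 4) = Pow(Add(-14, Mul(2, Pow(Add(4, 4), Rational(1, 2)))), 4) = Pow(Add(-14, Mul(2, Pow(8, Rational(1, 2)))), 4) = Pow(Add(-14, Mul(2, Mul(2, Pow(2, Rational(1, 2))))), 4) = Pow(Add(-14, Mul(4, Pow(2, Rational(1, 2)))), 4)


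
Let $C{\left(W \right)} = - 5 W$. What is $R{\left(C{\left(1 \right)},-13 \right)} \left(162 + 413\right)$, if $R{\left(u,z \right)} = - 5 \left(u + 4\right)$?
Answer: $2875$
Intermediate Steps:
$R{\left(u,z \right)} = -20 - 5 u$ ($R{\left(u,z \right)} = - 5 \left(4 + u\right) = -20 - 5 u$)
$R{\left(C{\left(1 \right)},-13 \right)} \left(162 + 413\right) = \left(-20 - 5 \left(\left(-5\right) 1\right)\right) \left(162 + 413\right) = \left(-20 - -25\right) 575 = \left(-20 + 25\right) 575 = 5 \cdot 575 = 2875$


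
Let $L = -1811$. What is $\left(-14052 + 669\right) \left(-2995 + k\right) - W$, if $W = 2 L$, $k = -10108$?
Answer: $175361071$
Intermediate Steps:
$W = -3622$ ($W = 2 \left(-1811\right) = -3622$)
$\left(-14052 + 669\right) \left(-2995 + k\right) - W = \left(-14052 + 669\right) \left(-2995 - 10108\right) - -3622 = \left(-13383\right) \left(-13103\right) + 3622 = 175357449 + 3622 = 175361071$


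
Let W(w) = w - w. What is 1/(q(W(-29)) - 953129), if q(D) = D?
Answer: -1/953129 ≈ -1.0492e-6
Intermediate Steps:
W(w) = 0
1/(q(W(-29)) - 953129) = 1/(0 - 953129) = 1/(-953129) = -1/953129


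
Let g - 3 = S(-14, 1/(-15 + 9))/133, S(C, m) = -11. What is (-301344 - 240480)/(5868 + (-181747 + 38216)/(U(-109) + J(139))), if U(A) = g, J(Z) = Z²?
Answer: -1392531567744/15062145685 ≈ -92.452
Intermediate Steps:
g = 388/133 (g = 3 - 11/133 = 388/133 ≈ 2.9173)
U(A) = 388/133
(-301344 - 240480)/(5868 + (-181747 + 38216)/(U(-109) + J(139))) = (-301344 - 240480)/(5868 + (-181747 + 38216)/(388/133 + 139²)) = -541824/(5868 - 143531/(388/133 + 19321)) = -541824/(5868 - 143531/2570081/133) = -541824/(5868 - 143531*133/2570081) = -541824/(5868 - 19089623/2570081) = -541824/15062145685/2570081 = -541824*2570081/15062145685 = -1392531567744/15062145685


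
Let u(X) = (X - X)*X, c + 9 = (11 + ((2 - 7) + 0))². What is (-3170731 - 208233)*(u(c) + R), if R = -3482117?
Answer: 11765947986788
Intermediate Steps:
c = 27 (c = -9 + (11 + ((2 - 7) + 0))² = -9 + (11 + (-5 + 0))² = -9 + (11 - 5)² = -9 + 6² = -9 + 36 = 27)
u(X) = 0 (u(X) = 0*X = 0)
(-3170731 - 208233)*(u(c) + R) = (-3170731 - 208233)*(0 - 3482117) = -3378964*(-3482117) = 11765947986788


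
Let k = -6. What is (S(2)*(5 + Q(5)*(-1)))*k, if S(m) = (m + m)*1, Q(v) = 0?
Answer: -120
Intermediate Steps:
S(m) = 2*m (S(m) = (2*m)*1 = 2*m)
(S(2)*(5 + Q(5)*(-1)))*k = ((2*2)*(5 + 0*(-1)))*(-6) = (4*(5 + 0))*(-6) = (4*5)*(-6) = 20*(-6) = -120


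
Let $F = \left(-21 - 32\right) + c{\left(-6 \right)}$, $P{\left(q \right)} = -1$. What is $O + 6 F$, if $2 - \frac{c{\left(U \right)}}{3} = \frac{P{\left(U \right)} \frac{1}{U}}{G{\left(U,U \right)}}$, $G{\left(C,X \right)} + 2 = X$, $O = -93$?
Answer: $- \frac{2997}{8} \approx -374.63$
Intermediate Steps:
$G{\left(C,X \right)} = -2 + X$
$c{\left(U \right)} = 6 + \frac{3}{U \left(-2 + U\right)}$ ($c{\left(U \right)} = 6 - 3 \frac{\left(-1\right) \frac{1}{U}}{-2 + U} = 6 - 3 \left(- \frac{1}{U \left(-2 + U\right)}\right) = 6 + \frac{3}{U \left(-2 + U\right)}$)
$F = - \frac{751}{16}$ ($F = \left(-21 - 32\right) + \frac{3 \left(1 + 2 \left(-6\right) \left(-2 - 6\right)\right)}{\left(-6\right) \left(-2 - 6\right)} = -53 + 3 \left(- \frac{1}{6}\right) \frac{1}{-8} \left(1 + 2 \left(-6\right) \left(-8\right)\right) = -53 + 3 \left(- \frac{1}{6}\right) \left(- \frac{1}{8}\right) \left(1 + 96\right) = -53 + 3 \left(- \frac{1}{6}\right) \left(- \frac{1}{8}\right) 97 = -53 + \frac{97}{16} = - \frac{751}{16} \approx -46.938$)
$O + 6 F = -93 + 6 \left(- \frac{751}{16}\right) = -93 - \frac{2253}{8} = - \frac{2997}{8}$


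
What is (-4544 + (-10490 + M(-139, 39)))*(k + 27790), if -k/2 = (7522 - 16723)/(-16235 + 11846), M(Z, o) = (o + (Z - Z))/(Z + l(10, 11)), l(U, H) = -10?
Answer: -13008813279540/31141 ≈ -4.1774e+8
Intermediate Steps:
M(Z, o) = o/(-10 + Z) (M(Z, o) = (o + (Z - Z))/(Z - 10) = (o + 0)/(-10 + Z) = o/(-10 + Z))
k = -6134/1463 (k = -2*(7522 - 16723)/(-16235 + 11846) = -(-18402)/(-4389) = -(-18402)*(-1)/4389 = -2*3067/1463 = -6134/1463 ≈ -4.1928)
(-4544 + (-10490 + M(-139, 39)))*(k + 27790) = (-4544 + (-10490 + 39/(-10 - 139)))*(-6134/1463 + 27790) = (-4544 + (-10490 + 39/(-149)))*(40650636/1463) = (-4544 + (-10490 + 39*(-1/149)))*(40650636/1463) = (-4544 + (-10490 - 39/149))*(40650636/1463) = (-4544 - 1563049/149)*(40650636/1463) = -2240105/149*40650636/1463 = -13008813279540/31141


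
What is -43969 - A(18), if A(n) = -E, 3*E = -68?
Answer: -131975/3 ≈ -43992.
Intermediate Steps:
E = -68/3 (E = (⅓)*(-68) = -68/3 ≈ -22.667)
A(n) = 68/3 (A(n) = -1*(-68/3) = 68/3)
-43969 - A(18) = -43969 - 1*68/3 = -43969 - 68/3 = -131975/3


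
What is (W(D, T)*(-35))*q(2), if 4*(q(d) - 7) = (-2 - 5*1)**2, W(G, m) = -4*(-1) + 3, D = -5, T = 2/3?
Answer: -18865/4 ≈ -4716.3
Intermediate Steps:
T = 2/3 (T = 2*(1/3) = 2/3 ≈ 0.66667)
W(G, m) = 7 (W(G, m) = 4 + 3 = 7)
q(d) = 77/4 (q(d) = 7 + (-2 - 5*1)**2/4 = 7 + (-2 - 5)**2/4 = 7 + (1/4)*(-7)**2 = 7 + (1/4)*49 = 7 + 49/4 = 77/4)
(W(D, T)*(-35))*q(2) = (7*(-35))*(77/4) = -245*77/4 = -18865/4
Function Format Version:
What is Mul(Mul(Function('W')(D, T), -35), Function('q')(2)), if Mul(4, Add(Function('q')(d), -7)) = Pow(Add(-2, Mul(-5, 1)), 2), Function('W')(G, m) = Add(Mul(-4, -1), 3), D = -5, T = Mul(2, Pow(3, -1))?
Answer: Rational(-18865, 4) ≈ -4716.3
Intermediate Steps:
T = Rational(2, 3) (T = Mul(2, Rational(1, 3)) = Rational(2, 3) ≈ 0.66667)
Function('W')(G, m) = 7 (Function('W')(G, m) = Add(4, 3) = 7)
Function('q')(d) = Rational(77, 4) (Function('q')(d) = Add(7, Mul(Rational(1, 4), Pow(Add(-2, Mul(-5, 1)), 2))) = Add(7, Mul(Rational(1, 4), Pow(Add(-2, -5), 2))) = Add(7, Mul(Rational(1, 4), Pow(-7, 2))) = Add(7, Mul(Rational(1, 4), 49)) = Add(7, Rational(49, 4)) = Rational(77, 4))
Mul(Mul(Function('W')(D, T), -35), Function('q')(2)) = Mul(Mul(7, -35), Rational(77, 4)) = Mul(-245, Rational(77, 4)) = Rational(-18865, 4)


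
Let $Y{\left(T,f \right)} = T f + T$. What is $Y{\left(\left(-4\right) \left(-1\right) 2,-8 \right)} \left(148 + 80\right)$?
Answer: $-12768$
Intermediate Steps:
$Y{\left(T,f \right)} = T + T f$
$Y{\left(\left(-4\right) \left(-1\right) 2,-8 \right)} \left(148 + 80\right) = \left(-4\right) \left(-1\right) 2 \left(1 - 8\right) \left(148 + 80\right) = 4 \cdot 2 \left(-7\right) 228 = 8 \left(-7\right) 228 = \left(-56\right) 228 = -12768$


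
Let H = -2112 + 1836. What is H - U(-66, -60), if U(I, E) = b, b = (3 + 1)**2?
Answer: -292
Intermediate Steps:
b = 16 (b = 4**2 = 16)
U(I, E) = 16
H = -276
H - U(-66, -60) = -276 - 1*16 = -276 - 16 = -292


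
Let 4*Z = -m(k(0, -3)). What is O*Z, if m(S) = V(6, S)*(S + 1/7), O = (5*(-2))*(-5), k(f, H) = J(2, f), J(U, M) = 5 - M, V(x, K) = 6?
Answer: -2700/7 ≈ -385.71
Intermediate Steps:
k(f, H) = 5 - f
O = 50 (O = -10*(-5) = 50)
m(S) = 6/7 + 6*S (m(S) = 6*(S + 1/7) = 6*(S + ⅐) = 6*(⅐ + S) = 6/7 + 6*S)
Z = -54/7 (Z = (-(6/7 + 6*(5 - 1*0)))/4 = (-(6/7 + 6*(5 + 0)))/4 = (-(6/7 + 6*5))/4 = (-(6/7 + 30))/4 = (-1*216/7)/4 = (¼)*(-216/7) = -54/7 ≈ -7.7143)
O*Z = 50*(-54/7) = -2700/7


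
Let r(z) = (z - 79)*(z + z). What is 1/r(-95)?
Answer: 1/33060 ≈ 3.0248e-5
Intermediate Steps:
r(z) = 2*z*(-79 + z) (r(z) = (-79 + z)*(2*z) = 2*z*(-79 + z))
1/r(-95) = 1/(2*(-95)*(-79 - 95)) = 1/(2*(-95)*(-174)) = 1/33060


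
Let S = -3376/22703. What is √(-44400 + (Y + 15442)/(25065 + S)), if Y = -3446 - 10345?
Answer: I*√14377358066589097931093/569047319 ≈ 210.71*I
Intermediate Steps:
Y = -13791
S = -3376/22703 (S = -3376*1/22703 = -3376/22703 ≈ -0.14870)
√(-44400 + (Y + 15442)/(25065 + S)) = √(-44400 + (-13791 + 15442)/(25065 - 3376/22703)) = √(-44400 + 1651/(569047319/22703)) = √(-44400 + 1651*(22703/569047319)) = √(-44400 + 37482653/569047319) = √(-25265663480947/569047319) = I*√14377358066589097931093/569047319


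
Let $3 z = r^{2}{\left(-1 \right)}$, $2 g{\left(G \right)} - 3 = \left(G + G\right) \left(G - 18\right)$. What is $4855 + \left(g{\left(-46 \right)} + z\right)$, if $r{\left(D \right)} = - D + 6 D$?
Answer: $\frac{46853}{6} \approx 7808.8$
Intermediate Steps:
$g{\left(G \right)} = \frac{3}{2} + G \left(-18 + G\right)$ ($g{\left(G \right)} = \frac{3}{2} + \frac{\left(G + G\right) \left(G - 18\right)}{2} = \frac{3}{2} + \frac{2 G \left(-18 + G\right)}{2} = \frac{3}{2} + G \left(-18 + G\right)$)
$r{\left(D \right)} = 5 D$
$z = \frac{25}{3}$ ($z = \frac{\left(5 \left(-1\right)\right)^{2}}{3} = \frac{\left(-5\right)^{2}}{3} = \frac{1}{3} \cdot 25 = \frac{25}{3} \approx 8.3333$)
$4855 + \left(g{\left(-46 \right)} + z\right) = 4855 + \left(\left(\frac{3}{2} + \left(-46\right)^{2} - -828\right) + \frac{25}{3}\right) = 4855 + \left(\left(\frac{3}{2} + 2116 + 828\right) + \frac{25}{3}\right) = 4855 + \left(\frac{5891}{2} + \frac{25}{3}\right) = 4855 + \frac{17723}{6} = \frac{46853}{6}$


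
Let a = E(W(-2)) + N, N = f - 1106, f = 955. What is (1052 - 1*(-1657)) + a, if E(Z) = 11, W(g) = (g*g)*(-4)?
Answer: 2569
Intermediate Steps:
W(g) = -4*g² (W(g) = g²*(-4) = -4*g²)
N = -151 (N = 955 - 1106 = -151)
a = -140 (a = 11 - 151 = -140)
(1052 - 1*(-1657)) + a = (1052 - 1*(-1657)) - 140 = (1052 + 1657) - 140 = 2709 - 140 = 2569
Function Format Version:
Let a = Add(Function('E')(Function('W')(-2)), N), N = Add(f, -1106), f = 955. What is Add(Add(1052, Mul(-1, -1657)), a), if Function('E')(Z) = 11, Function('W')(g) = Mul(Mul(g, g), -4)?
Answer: 2569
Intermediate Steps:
Function('W')(g) = Mul(-4, Pow(g, 2)) (Function('W')(g) = Mul(Pow(g, 2), -4) = Mul(-4, Pow(g, 2)))
N = -151 (N = Add(955, -1106) = -151)
a = -140 (a = Add(11, -151) = -140)
Add(Add(1052, Mul(-1, -1657)), a) = Add(Add(1052, Mul(-1, -1657)), -140) = Add(Add(1052, 1657), -140) = Add(2709, -140) = 2569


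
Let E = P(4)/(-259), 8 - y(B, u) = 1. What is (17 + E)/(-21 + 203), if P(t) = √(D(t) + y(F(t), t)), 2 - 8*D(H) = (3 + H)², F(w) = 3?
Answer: 17/182 - 3*√2/188552 ≈ 0.093384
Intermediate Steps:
y(B, u) = 7 (y(B, u) = 8 - 1*1 = 8 - 1 = 7)
D(H) = ¼ - (3 + H)²/8
P(t) = √(29/4 - (3 + t)²/8) (P(t) = √((¼ - (3 + t)²/8) + 7) = √(29/4 - (3 + t)²/8))
E = -3*√2/1036 (E = (√(116 - 2*(3 + 4)²)/4)/(-259) = (√(116 - 2*7²)/4)*(-1/259) = (√(116 - 2*49)/4)*(-1/259) = (√(116 - 98)/4)*(-1/259) = (√18/4)*(-1/259) = ((3*√2)/4)*(-1/259) = (3*√2/4)*(-1/259) = -3*√2/1036 ≈ -0.0040952)
(17 + E)/(-21 + 203) = (17 - 3*√2/1036)/(-21 + 203) = (17 - 3*√2/1036)/182 = (17 - 3*√2/1036)*(1/182) = 17/182 - 3*√2/188552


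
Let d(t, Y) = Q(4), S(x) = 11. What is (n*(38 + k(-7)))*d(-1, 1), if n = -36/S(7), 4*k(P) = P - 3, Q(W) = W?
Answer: -5112/11 ≈ -464.73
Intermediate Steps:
d(t, Y) = 4
k(P) = -¾ + P/4 (k(P) = (P - 3)/4 = (-3 + P)/4 = -¾ + P/4)
n = -36/11 ≈ -3.2727
(n*(38 + k(-7)))*d(-1, 1) = -36*(38 + (-¾ + (¼)*(-7)))/11*4 = -36*(38 + (-¾ - 7/4))/11*4 = -36*(38 - 5/2)/11*4 = -36/11*71/2*4 = -1278/11*4 = -5112/11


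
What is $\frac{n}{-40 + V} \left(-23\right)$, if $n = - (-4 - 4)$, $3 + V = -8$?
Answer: $\frac{184}{51} \approx 3.6078$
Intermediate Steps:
$V = -11$ ($V = -3 - 8 = -11$)
$n = 8$ ($n = \left(-1\right) \left(-8\right) = 8$)
$\frac{n}{-40 + V} \left(-23\right) = \frac{8}{-40 - 11} \left(-23\right) = \frac{8}{-51} \left(-23\right) = 8 \left(- \frac{1}{51}\right) \left(-23\right) = \left(- \frac{8}{51}\right) \left(-23\right) = \frac{184}{51}$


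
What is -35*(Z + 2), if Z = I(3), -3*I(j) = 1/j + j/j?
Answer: -490/9 ≈ -54.444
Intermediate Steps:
I(j) = -⅓ - 1/(3*j) (I(j) = -(1/j + j/j)/3 = -(1/j + 1)/3 = -(1 + 1/j)/3 = -⅓ - 1/(3*j))
Z = -4/9 (Z = (⅓)*(-1 - 1*3)/3 = (⅓)*(⅓)*(-1 - 3) = (⅓)*(⅓)*(-4) = -4/9 ≈ -0.44444)
-35*(Z + 2) = -35*(-4/9 + 2) = -35*14/9 = -490/9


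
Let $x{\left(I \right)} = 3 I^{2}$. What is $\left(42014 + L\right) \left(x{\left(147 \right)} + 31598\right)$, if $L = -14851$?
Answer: $2619192275$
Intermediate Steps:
$\left(42014 + L\right) \left(x{\left(147 \right)} + 31598\right) = \left(42014 - 14851\right) \left(3 \cdot 147^{2} + 31598\right) = 27163 \left(3 \cdot 21609 + 31598\right) = 27163 \left(64827 + 31598\right) = 27163 \cdot 96425 = 2619192275$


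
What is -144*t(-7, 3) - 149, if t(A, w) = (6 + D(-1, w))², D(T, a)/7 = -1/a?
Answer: -2085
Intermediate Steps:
D(T, a) = -7/a (D(T, a) = 7*(-1/a) = -7/a)
t(A, w) = (6 - 7/w)²
-144*t(-7, 3) - 149 = -144*(-7 + 6*3)²/3² - 149 = -16*(-7 + 18)² - 149 = -16*11² - 149 = -16*121 - 149 = -144*121/9 - 149 = -1936 - 149 = -2085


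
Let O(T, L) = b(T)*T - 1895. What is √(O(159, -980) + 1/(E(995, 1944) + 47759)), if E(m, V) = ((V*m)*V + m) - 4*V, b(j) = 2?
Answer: I*√22298331249015906414610/3760281298 ≈ 39.711*I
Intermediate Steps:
E(m, V) = m - 4*V + m*V² (E(m, V) = (m*V² + m) - 4*V = (m + m*V²) - 4*V = m - 4*V + m*V²)
O(T, L) = -1895 + 2*T (O(T, L) = 2*T - 1895 = -1895 + 2*T)
√(O(159, -980) + 1/(E(995, 1944) + 47759)) = √((-1895 + 2*159) + 1/((995 - 4*1944 + 995*1944²) + 47759)) = √((-1895 + 318) + 1/((995 - 7776 + 995*3779136) + 47759)) = √(-1577 + 1/((995 - 7776 + 3760240320) + 47759)) = √(-1577 + 1/(3760233539 + 47759)) = √(-1577 + 1/3760281298) = √(-5929963606945/3760281298) = I*√22298331249015906414610/3760281298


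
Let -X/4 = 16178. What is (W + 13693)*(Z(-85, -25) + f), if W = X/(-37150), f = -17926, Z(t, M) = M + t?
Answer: -4587994631916/18575 ≈ -2.4700e+8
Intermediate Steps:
X = -64712 (X = -4*16178 = -64712)
W = 32356/18575 (W = -64712/(-37150) = -64712*(-1/37150) = 32356/18575 ≈ 1.7419)
(W + 13693)*(Z(-85, -25) + f) = (32356/18575 + 13693)*((-25 - 85) - 17926) = 254379831*(-110 - 17926)/18575 = (254379831/18575)*(-18036) = -4587994631916/18575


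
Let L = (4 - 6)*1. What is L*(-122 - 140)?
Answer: 524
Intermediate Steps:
L = -2 (L = -2*1 = -2)
L*(-122 - 140) = -2*(-122 - 140) = -2*(-262) = 524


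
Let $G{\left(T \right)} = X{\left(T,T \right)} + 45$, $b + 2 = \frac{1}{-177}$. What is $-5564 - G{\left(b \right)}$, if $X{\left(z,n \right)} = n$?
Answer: $- \frac{992438}{177} \approx -5607.0$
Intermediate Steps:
$b = - \frac{355}{177}$ ($b = -2 + \frac{1}{-177} = -2 - \frac{1}{177} = - \frac{355}{177} \approx -2.0056$)
$G{\left(T \right)} = 45 + T$ ($G{\left(T \right)} = T + 45 = 45 + T$)
$-5564 - G{\left(b \right)} = -5564 - \left(45 - \frac{355}{177}\right) = -5564 - \frac{7610}{177} = - \frac{992438}{177}$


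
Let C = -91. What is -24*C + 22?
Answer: 2206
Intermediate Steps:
-24*C + 22 = -24*(-91) + 22 = 2184 + 22 = 2206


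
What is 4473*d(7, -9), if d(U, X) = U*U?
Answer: 219177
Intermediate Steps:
d(U, X) = U**2
4473*d(7, -9) = 4473*7**2 = 4473*49 = 219177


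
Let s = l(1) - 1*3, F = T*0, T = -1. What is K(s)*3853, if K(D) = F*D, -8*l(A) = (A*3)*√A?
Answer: 0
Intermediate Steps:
l(A) = -3*A^(3/2)/8 (l(A) = -A*3*√A/8 = -3*A*√A/8 = -3*A^(3/2)/8)
F = 0 (F = -1*0 = 0)
s = -27/8 (s = -3*1^(3/2)/8 - 1*3 = -3/8*1 - 3 = -3/8 - 3 = -27/8 ≈ -3.3750)
K(D) = 0 (K(D) = 0*D = 0)
K(s)*3853 = 0*3853 = 0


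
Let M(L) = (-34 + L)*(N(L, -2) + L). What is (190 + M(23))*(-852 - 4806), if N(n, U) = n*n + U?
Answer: 33155880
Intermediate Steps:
N(n, U) = U + n² (N(n, U) = n² + U = U + n²)
M(L) = (-34 + L)*(-2 + L + L²) (M(L) = (-34 + L)*((-2 + L²) + L) = (-34 + L)*(-2 + L + L²))
(190 + M(23))*(-852 - 4806) = (190 + (68 + 23³ - 36*23 - 33*23²))*(-852 - 4806) = (190 + (68 + 12167 - 828 - 33*529))*(-5658) = (190 + (68 + 12167 - 828 - 17457))*(-5658) = (190 - 6050)*(-5658) = -5860*(-5658) = 33155880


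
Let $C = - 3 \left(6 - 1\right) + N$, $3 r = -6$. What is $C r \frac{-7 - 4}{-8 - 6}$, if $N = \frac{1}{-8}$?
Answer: $\frac{1331}{56} \approx 23.768$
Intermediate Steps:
$r = -2$ ($r = \frac{1}{3} \left(-6\right) = -2$)
$N = - \frac{1}{8} \approx -0.125$
$C = - \frac{121}{8}$ ($C = - 3 \left(6 - 1\right) - \frac{1}{8} = \left(-3\right) 5 - \frac{1}{8} = -15 - \frac{1}{8} = - \frac{121}{8} \approx -15.125$)
$C r \frac{-7 - 4}{-8 - 6} = \left(- \frac{121}{8}\right) \left(-2\right) \frac{-7 - 4}{-8 - 6} = \frac{121 \left(- \frac{11}{-14}\right)}{4} = \frac{121 \left(\left(-11\right) \left(- \frac{1}{14}\right)\right)}{4} = \frac{121}{4} \cdot \frac{11}{14} = \frac{1331}{56}$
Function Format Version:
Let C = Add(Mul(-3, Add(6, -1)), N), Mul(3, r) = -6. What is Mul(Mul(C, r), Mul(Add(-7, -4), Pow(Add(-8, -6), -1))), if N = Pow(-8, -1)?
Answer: Rational(1331, 56) ≈ 23.768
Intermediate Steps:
r = -2 (r = Mul(Rational(1, 3), -6) = -2)
N = Rational(-1, 8) ≈ -0.12500
C = Rational(-121, 8) (C = Add(Mul(-3, Add(6, -1)), Rational(-1, 8)) = Add(Mul(-3, 5), Rational(-1, 8)) = Add(-15, Rational(-1, 8)) = Rational(-121, 8) ≈ -15.125)
Mul(Mul(C, r), Mul(Add(-7, -4), Pow(Add(-8, -6), -1))) = Mul(Mul(Rational(-121, 8), -2), Mul(Add(-7, -4), Pow(Add(-8, -6), -1))) = Mul(Rational(121, 4), Mul(-11, Pow(-14, -1))) = Mul(Rational(121, 4), Mul(-11, Rational(-1, 14))) = Mul(Rational(121, 4), Rational(11, 14)) = Rational(1331, 56)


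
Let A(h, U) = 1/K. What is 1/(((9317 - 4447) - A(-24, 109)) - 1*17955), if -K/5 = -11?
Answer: -55/719676 ≈ -7.6423e-5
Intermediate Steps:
K = 55 (K = -5*(-11) = 55)
A(h, U) = 1/55
1/(((9317 - 4447) - A(-24, 109)) - 1*17955) = 1/(((9317 - 4447) - 1*1/55) - 1*17955) = 1/((4870 - 1/55) - 17955) = 1/(267849/55 - 17955) = 1/(-719676/55) = -55/719676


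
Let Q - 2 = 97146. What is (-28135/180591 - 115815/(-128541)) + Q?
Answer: 6316940067274/65023383 ≈ 97149.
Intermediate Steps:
Q = 97148 (Q = 2 + 97146 = 97148)
(-28135/180591 - 115815/(-128541)) + Q = (-28135/180591 - 115815/(-128541)) + 97148 = (-28135*1/180591 - 115815*(-1/128541)) + 97148 = (-1655/10623 + 5515/6121) + 97148 = 48455590/65023383 + 97148 = 6316940067274/65023383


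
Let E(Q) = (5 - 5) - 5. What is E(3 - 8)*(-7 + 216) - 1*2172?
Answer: -3217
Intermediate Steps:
E(Q) = -5 (E(Q) = 0 - 5 = -5)
E(3 - 8)*(-7 + 216) - 1*2172 = -5*(-7 + 216) - 1*2172 = -5*209 - 2172 = -1045 - 2172 = -3217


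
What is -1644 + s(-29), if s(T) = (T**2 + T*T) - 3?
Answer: 35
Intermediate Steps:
s(T) = -3 + 2*T**2 (s(T) = (T**2 + T**2) - 3 = 2*T**2 - 3 = -3 + 2*T**2)
-1644 + s(-29) = -1644 + (-3 + 2*(-29)**2) = -1644 + (-3 + 2*841) = -1644 + (-3 + 1682) = -1644 + 1679 = 35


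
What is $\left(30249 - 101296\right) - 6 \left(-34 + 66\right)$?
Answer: $-71239$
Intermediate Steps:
$\left(30249 - 101296\right) - 6 \left(-34 + 66\right) = -71047 - 192 = -71239$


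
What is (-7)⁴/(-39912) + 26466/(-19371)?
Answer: -33418811/23428344 ≈ -1.4264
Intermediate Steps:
(-7)⁴/(-39912) + 26466/(-19371) = 2401*(-1/39912) + 26466*(-1/19371) = -2401/39912 - 802/587 = -33418811/23428344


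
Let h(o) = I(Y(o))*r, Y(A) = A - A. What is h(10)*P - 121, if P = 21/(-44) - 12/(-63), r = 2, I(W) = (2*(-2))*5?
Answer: -25301/231 ≈ -109.53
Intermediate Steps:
Y(A) = 0
I(W) = -20 (I(W) = -4*5 = -20)
P = -265/924 (P = 21*(-1/44) - 12*(-1/63) = -21/44 + 4/21 = -265/924 ≈ -0.28680)
h(o) = -40 (h(o) = -20*2 = -40)
h(10)*P - 121 = -40*(-265/924) - 121 = 2650/231 - 121 = -25301/231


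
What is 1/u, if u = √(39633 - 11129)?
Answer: √7126/14252 ≈ 0.0059231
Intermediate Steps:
u = 2*√7126 (u = √28504 = 2*√7126 ≈ 168.83)
1/u = 1/(2*√7126) = √7126/14252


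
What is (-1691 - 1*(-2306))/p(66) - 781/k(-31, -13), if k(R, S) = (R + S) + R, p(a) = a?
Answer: 32557/1650 ≈ 19.732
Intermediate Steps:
k(R, S) = S + 2*R
(-1691 - 1*(-2306))/p(66) - 781/k(-31, -13) = (-1691 - 1*(-2306))/66 - 781/(-13 + 2*(-31)) = (-1691 + 2306)*(1/66) - 781/(-13 - 62) = 615*(1/66) - 781/(-75) = 205/22 - 781*(-1/75) = 205/22 + 781/75 = 32557/1650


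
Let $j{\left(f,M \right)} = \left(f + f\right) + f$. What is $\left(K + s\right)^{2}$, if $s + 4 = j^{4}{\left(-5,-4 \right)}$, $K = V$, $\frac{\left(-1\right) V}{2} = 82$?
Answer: $2545908849$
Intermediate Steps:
$V = -164$ ($V = \left(-2\right) 82 = -164$)
$j{\left(f,M \right)} = 3 f$ ($j{\left(f,M \right)} = 2 f + f = 3 f$)
$K = -164$
$s = 50621$ ($s = -4 + \left(3 \left(-5\right)\right)^{4} = -4 + \left(-15\right)^{4} = -4 + 50625 = 50621$)
$\left(K + s\right)^{2} = \left(-164 + 50621\right)^{2} = 50457^{2} = 2545908849$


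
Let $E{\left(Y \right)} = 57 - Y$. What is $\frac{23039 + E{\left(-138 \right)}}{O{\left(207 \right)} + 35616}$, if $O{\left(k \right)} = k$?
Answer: $\frac{23234}{35823} \approx 0.64858$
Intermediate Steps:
$\frac{23039 + E{\left(-138 \right)}}{O{\left(207 \right)} + 35616} = \frac{23039 + \left(57 - -138\right)}{207 + 35616} = \frac{23039 + \left(57 + 138\right)}{35823} = \left(23039 + 195\right) \frac{1}{35823} = 23234 \cdot \frac{1}{35823} = \frac{23234}{35823}$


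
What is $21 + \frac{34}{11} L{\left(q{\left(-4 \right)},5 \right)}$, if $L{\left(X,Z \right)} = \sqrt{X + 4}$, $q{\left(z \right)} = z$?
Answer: $21$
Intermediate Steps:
$L{\left(X,Z \right)} = \sqrt{4 + X}$
$21 + \frac{34}{11} L{\left(q{\left(-4 \right)},5 \right)} = 21 + \frac{34}{11} \sqrt{4 - 4} = 21 + 34 \cdot \frac{1}{11} \sqrt{0} = 21 + \frac{34}{11} \cdot 0 = 21 + 0 = 21$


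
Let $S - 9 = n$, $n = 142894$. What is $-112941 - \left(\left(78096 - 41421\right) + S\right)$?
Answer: $-292519$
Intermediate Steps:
$S = 142903$ ($S = 9 + 142894 = 142903$)
$-112941 - \left(\left(78096 - 41421\right) + S\right) = -112941 - \left(\left(78096 - 41421\right) + 142903\right) = -112941 - \left(36675 + 142903\right) = -112941 - 179578 = -292519$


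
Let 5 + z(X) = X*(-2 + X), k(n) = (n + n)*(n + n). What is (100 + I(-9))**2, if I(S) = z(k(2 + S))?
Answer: 1453058161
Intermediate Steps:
k(n) = 4*n**2 (k(n) = (2*n)*(2*n) = 4*n**2)
z(X) = -5 + X*(-2 + X)
I(S) = -5 - 8*(2 + S)**2 + 16*(2 + S)**4 (I(S) = -5 + (4*(2 + S)**2)**2 - 8*(2 + S)**2 = -5 + 16*(2 + S)**4 - 8*(2 + S)**2 = -5 - 8*(2 + S)**2 + 16*(2 + S)**4)
(100 + I(-9))**2 = (100 + (-5 - 8*(2 - 9)**2 + 16*(2 - 9)**4))**2 = (100 + (-5 - 8*(-7)**2 + 16*(-7)**4))**2 = (100 + (-5 - 8*49 + 16*2401))**2 = (100 + (-5 - 392 + 38416))**2 = (100 + 38019)**2 = 38119**2 = 1453058161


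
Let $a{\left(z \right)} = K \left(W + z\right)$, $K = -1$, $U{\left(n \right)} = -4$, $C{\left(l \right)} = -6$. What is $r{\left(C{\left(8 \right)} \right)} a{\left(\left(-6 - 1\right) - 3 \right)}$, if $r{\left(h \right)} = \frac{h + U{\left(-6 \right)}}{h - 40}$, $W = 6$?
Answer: $\frac{20}{23} \approx 0.86957$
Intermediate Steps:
$r{\left(h \right)} = \frac{-4 + h}{-40 + h}$ ($r{\left(h \right)} = \frac{h - 4}{h - 40} = \frac{-4 + h}{-40 + h}$)
$a{\left(z \right)} = -6 - z$ ($a{\left(z \right)} = - (6 + z) = -6 - z$)
$r{\left(C{\left(8 \right)} \right)} a{\left(\left(-6 - 1\right) - 3 \right)} = \frac{-4 - 6}{-40 - 6} \left(-6 - \left(\left(-6 - 1\right) - 3\right)\right) = \frac{1}{-46} \left(-10\right) \left(-6 - \left(-7 - 3\right)\right) = \left(- \frac{1}{46}\right) \left(-10\right) \left(-6 - -10\right) = \frac{5 \left(-6 + 10\right)}{23} = \frac{5}{23} \cdot 4 = \frac{20}{23}$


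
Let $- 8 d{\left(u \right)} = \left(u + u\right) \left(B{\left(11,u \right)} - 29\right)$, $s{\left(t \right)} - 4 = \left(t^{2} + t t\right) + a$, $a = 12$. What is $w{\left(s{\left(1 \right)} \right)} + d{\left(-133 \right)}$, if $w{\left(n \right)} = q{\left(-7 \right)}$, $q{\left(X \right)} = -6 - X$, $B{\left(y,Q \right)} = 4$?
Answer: $- \frac{3321}{4} \approx -830.25$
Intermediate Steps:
$s{\left(t \right)} = 16 + 2 t^{2}$ ($s{\left(t \right)} = 4 + \left(\left(t^{2} + t t\right) + 12\right) = 4 + \left(\left(t^{2} + t^{2}\right) + 12\right) = 4 + \left(2 t^{2} + 12\right) = 4 + \left(12 + 2 t^{2}\right) = 16 + 2 t^{2}$)
$d{\left(u \right)} = \frac{25 u}{4}$ ($d{\left(u \right)} = - \frac{\left(u + u\right) \left(4 - 29\right)}{8} = - \frac{2 u \left(-25\right)}{8} = - \frac{\left(-50\right) u}{8} = \frac{25 u}{4}$)
$w{\left(n \right)} = 1$ ($w{\left(n \right)} = -6 - -7 = -6 + 7 = 1$)
$w{\left(s{\left(1 \right)} \right)} + d{\left(-133 \right)} = 1 + \frac{25}{4} \left(-133\right) = 1 - \frac{3325}{4} = - \frac{3321}{4}$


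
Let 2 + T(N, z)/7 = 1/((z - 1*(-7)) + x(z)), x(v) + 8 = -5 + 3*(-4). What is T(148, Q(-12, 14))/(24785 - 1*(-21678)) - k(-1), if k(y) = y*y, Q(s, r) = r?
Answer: -185915/185852 ≈ -1.0003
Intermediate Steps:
x(v) = -25 (x(v) = -8 + (-5 + 3*(-4)) = -8 + (-5 - 12) = -8 - 17 = -25)
k(y) = y²
T(N, z) = -14 + 7/(-18 + z) (T(N, z) = -14 + 7/((z - 1*(-7)) - 25) = -14 + 7/((z + 7) - 25) = -14 + 7/((7 + z) - 25) = -14 + 7/(-18 + z))
T(148, Q(-12, 14))/(24785 - 1*(-21678)) - k(-1) = (7*(37 - 2*14)/(-18 + 14))/(24785 - 1*(-21678)) - 1*(-1)² = (7*(37 - 28)/(-4))/(24785 + 21678) - 1*1 = (7*(-¼)*9)/46463 - 1 = -63/4*1/46463 - 1 = -63/185852 - 1 = -185915/185852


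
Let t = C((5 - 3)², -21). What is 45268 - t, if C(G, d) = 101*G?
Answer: 44864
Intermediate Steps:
t = 404 (t = 101*(5 - 3)² = 101*2² = 101*4 = 404)
45268 - t = 45268 - 1*404 = 45268 - 404 = 44864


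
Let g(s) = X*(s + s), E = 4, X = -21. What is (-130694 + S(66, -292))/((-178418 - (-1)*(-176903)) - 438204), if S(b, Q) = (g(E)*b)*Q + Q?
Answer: -621342/158705 ≈ -3.9151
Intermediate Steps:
g(s) = -42*s (g(s) = -21*(s + s) = -42*s)
S(b, Q) = Q - 168*Q*b (S(b, Q) = ((-42*4)*b)*Q + Q = (-168*b)*Q + Q = -168*Q*b + Q = Q - 168*Q*b)
(-130694 + S(66, -292))/((-178418 - (-1)*(-176903)) - 438204) = (-130694 - 292*(1 - 168*66))/((-178418 - (-1)*(-176903)) - 438204) = (-130694 - 292*(1 - 11088))/((-178418 - 1*176903) - 438204) = (-130694 - 292*(-11087))/((-178418 - 176903) - 438204) = (-130694 + 3237404)/(-355321 - 438204) = 3106710/(-793525) = 3106710*(-1/793525) = -621342/158705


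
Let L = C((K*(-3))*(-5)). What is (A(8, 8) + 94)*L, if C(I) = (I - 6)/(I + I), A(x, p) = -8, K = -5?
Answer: 1161/25 ≈ 46.440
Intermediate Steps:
C(I) = (-6 + I)/(2*I) (C(I) = (-6 + I)/((2*I)) = (-6 + I)*(1/(2*I)) = (-6 + I)/(2*I))
L = 27/50 (L = (-6 - 5*(-3)*(-5))/(2*((-5*(-3)*(-5)))) = (-6 + 15*(-5))/(2*((15*(-5)))) = (1/2)*(-6 - 75)/(-75) = (1/2)*(-1/75)*(-81) = 27/50 ≈ 0.54000)
(A(8, 8) + 94)*L = (-8 + 94)*(27/50) = 86*(27/50) = 1161/25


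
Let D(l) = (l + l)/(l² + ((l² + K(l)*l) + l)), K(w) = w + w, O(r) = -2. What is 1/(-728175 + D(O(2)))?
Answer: -7/5097227 ≈ -1.3733e-6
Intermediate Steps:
K(w) = 2*w
D(l) = 2*l/(l + 4*l²) (D(l) = (l + l)/(l² + ((l² + (2*l)*l) + l)) = (2*l)/(l² + ((l² + 2*l²) + l)) = (2*l)/(l² + (3*l² + l)) = (2*l)/(l² + (l + 3*l²)) = (2*l)/(l + 4*l²) = 2*l/(l + 4*l²))
1/(-728175 + D(O(2))) = 1/(-728175 + 2/(1 + 4*(-2))) = 1/(-728175 + 2/(1 - 8)) = 1/(-728175 + 2/(-7)) = 1/(-728175 + 2*(-⅐)) = 1/(-728175 - 2/7) = 1/(-5097227/7) = -7/5097227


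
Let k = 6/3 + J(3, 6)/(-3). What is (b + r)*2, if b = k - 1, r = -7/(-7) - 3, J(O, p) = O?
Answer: -4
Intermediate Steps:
k = 1 (k = 6/3 + 3/(-3) = 6*(1/3) + 3*(-1/3) = 2 - 1 = 1)
r = -2 (r = -7*(-1/7) - 3 = 1 - 3 = -2)
b = 0 (b = 1 - 1 = 0)
(b + r)*2 = (0 - 2)*2 = -2*2 = -4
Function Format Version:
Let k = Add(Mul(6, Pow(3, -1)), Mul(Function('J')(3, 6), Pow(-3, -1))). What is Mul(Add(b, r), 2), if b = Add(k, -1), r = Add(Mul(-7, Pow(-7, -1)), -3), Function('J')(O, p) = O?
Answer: -4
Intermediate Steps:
k = 1 (k = Add(Mul(6, Pow(3, -1)), Mul(3, Pow(-3, -1))) = Add(Mul(6, Rational(1, 3)), Mul(3, Rational(-1, 3))) = Add(2, -1) = 1)
r = -2 (r = Add(Mul(-7, Rational(-1, 7)), -3) = Add(1, -3) = -2)
b = 0 (b = Add(1, -1) = 0)
Mul(Add(b, r), 2) = Mul(Add(0, -2), 2) = Mul(-2, 2) = -4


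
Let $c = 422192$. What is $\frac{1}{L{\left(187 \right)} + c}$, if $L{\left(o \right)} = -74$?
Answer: $\frac{1}{422118} \approx 2.369 \cdot 10^{-6}$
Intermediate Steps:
$\frac{1}{L{\left(187 \right)} + c} = \frac{1}{-74 + 422192} = \frac{1}{422118}$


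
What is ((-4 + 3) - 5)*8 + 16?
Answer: -32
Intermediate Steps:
((-4 + 3) - 5)*8 + 16 = (-1 - 5)*8 + 16 = -6*8 + 16 = -48 + 16 = -32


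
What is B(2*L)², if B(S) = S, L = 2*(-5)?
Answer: 400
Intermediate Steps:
L = -10
B(2*L)² = (2*(-10))² = (-20)² = 400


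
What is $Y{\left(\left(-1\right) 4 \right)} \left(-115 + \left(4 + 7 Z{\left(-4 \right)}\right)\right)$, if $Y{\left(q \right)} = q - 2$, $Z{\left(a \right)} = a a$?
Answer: $-6$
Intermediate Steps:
$Z{\left(a \right)} = a^{2}$
$Y{\left(q \right)} = -2 + q$ ($Y{\left(q \right)} = q - 2 = -2 + q$)
$Y{\left(\left(-1\right) 4 \right)} \left(-115 + \left(4 + 7 Z{\left(-4 \right)}\right)\right) = \left(-2 - 4\right) \left(-115 + \left(4 + 7 \left(-4\right)^{2}\right)\right) = \left(-2 - 4\right) \left(-115 + \left(4 + 7 \cdot 16\right)\right) = - 6 \left(-115 + \left(4 + 112\right)\right) = - 6 \left(-115 + 116\right) = \left(-6\right) 1 = -6$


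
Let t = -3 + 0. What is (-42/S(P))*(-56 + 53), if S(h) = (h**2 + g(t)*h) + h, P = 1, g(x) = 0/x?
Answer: 63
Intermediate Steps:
t = -3
g(x) = 0
S(h) = h + h**2 (S(h) = (h**2 + 0*h) + h = (h**2 + 0) + h = h**2 + h = h + h**2)
(-42/S(P))*(-56 + 53) = (-42/(1 + 1))*(-56 + 53) = -42/(1*2)*(-3) = -42/2*(-3) = -42*1/2*(-3) = -21*(-3) = 63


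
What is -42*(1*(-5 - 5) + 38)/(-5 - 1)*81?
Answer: 15876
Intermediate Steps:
-42*(1*(-5 - 5) + 38)/(-5 - 1)*81 = -42*(1*(-10) + 38)/(-6)*81 = -42*(-10 + 38)*(-1)/6*81 = -1176*(-1)/6*81 = -42*(-14/3)*81 = 196*81 = 15876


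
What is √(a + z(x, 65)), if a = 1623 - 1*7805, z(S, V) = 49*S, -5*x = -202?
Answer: 2*I*√26265/5 ≈ 64.826*I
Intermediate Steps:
x = 202/5 (x = -⅕*(-202) = 202/5 ≈ 40.400)
a = -6182 (a = 1623 - 7805 = -6182)
√(a + z(x, 65)) = √(-6182 + 49*(202/5)) = √(-6182 + 9898/5) = √(-21012/5) = 2*I*√26265/5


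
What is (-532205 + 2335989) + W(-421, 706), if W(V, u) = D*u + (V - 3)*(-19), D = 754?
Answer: 2344164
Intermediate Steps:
W(V, u) = 57 - 19*V + 754*u (W(V, u) = 754*u + (V - 3)*(-19) = 754*u + (-3 + V)*(-19) = 754*u + (57 - 19*V) = 57 - 19*V + 754*u)
(-532205 + 2335989) + W(-421, 706) = (-532205 + 2335989) + (57 - 19*(-421) + 754*706) = 1803784 + (57 + 7999 + 532324) = 1803784 + 540380 = 2344164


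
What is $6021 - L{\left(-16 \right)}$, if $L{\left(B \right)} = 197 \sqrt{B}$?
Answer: $6021 - 788 i \approx 6021.0 - 788.0 i$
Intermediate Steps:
$6021 - L{\left(-16 \right)} = 6021 - 197 \sqrt{-16} = 6021 - 197 \cdot 4 i = 6021 - 788 i$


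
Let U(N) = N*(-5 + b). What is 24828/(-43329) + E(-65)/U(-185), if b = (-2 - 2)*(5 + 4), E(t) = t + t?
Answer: -12930210/21910031 ≈ -0.59015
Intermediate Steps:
E(t) = 2*t
b = -36 (b = -4*9 = -36)
U(N) = -41*N (U(N) = N*(-5 - 36) = N*(-41) = -41*N)
24828/(-43329) + E(-65)/U(-185) = 24828/(-43329) + (2*(-65))/((-41*(-185))) = 24828*(-1/43329) - 130/7585 = -8276/14443 - 130*1/7585 = -8276/14443 - 26/1517 = -12930210/21910031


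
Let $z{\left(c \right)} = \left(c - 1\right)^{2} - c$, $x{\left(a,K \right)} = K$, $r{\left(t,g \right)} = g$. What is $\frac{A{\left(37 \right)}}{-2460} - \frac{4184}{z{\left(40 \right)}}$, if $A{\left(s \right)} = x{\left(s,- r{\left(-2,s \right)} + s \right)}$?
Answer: $- \frac{4184}{1481} \approx -2.8251$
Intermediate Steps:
$z{\left(c \right)} = \left(-1 + c\right)^{2} - c$
$A{\left(s \right)} = 0$ ($A{\left(s \right)} = - s + s = 0$)
$\frac{A{\left(37 \right)}}{-2460} - \frac{4184}{z{\left(40 \right)}} = \frac{0}{-2460} - \frac{4184}{\left(-1 + 40\right)^{2} - 40} = 0 \left(- \frac{1}{2460}\right) - \frac{4184}{39^{2} - 40} = 0 - \frac{4184}{1521 - 40} = 0 - \frac{4184}{1481} = - \frac{4184}{1481}$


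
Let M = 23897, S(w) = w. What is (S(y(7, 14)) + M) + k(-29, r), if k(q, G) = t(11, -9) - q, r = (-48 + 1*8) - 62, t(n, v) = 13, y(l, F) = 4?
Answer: 23943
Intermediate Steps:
r = -102 (r = (-48 + 8) - 62 = -40 - 62 = -102)
k(q, G) = 13 - q
(S(y(7, 14)) + M) + k(-29, r) = (4 + 23897) + (13 - 1*(-29)) = 23901 + (13 + 29) = 23901 + 42 = 23943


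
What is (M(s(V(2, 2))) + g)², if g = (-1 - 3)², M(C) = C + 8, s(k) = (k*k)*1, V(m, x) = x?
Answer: 784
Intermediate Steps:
s(k) = k² (s(k) = k²*1 = k²)
M(C) = 8 + C
g = 16 (g = (-4)² = 16)
(M(s(V(2, 2))) + g)² = ((8 + 2²) + 16)² = ((8 + 4) + 16)² = (12 + 16)² = 28² = 784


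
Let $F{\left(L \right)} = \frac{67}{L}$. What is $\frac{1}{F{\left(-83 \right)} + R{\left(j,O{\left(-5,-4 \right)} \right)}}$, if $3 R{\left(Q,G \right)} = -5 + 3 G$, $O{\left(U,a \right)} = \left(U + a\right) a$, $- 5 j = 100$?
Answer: $\frac{249}{8348} \approx 0.029828$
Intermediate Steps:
$j = -20$ ($j = \left(- \frac{1}{5}\right) 100 = -20$)
$O{\left(U,a \right)} = a \left(U + a\right)$
$R{\left(Q,G \right)} = - \frac{5}{3} + G$ ($R{\left(Q,G \right)} = \frac{-5 + 3 G}{3} = - \frac{5}{3} + G$)
$\frac{1}{F{\left(-83 \right)} + R{\left(j,O{\left(-5,-4 \right)} \right)}} = \frac{1}{\frac{67}{-83} - \left(\frac{5}{3} + 4 \left(-5 - 4\right)\right)} = \frac{1}{67 \left(- \frac{1}{83}\right) - - \frac{103}{3}} = \frac{1}{- \frac{67}{83} + \left(- \frac{5}{3} + 36\right)} = \frac{1}{- \frac{67}{83} + \frac{103}{3}} = \frac{1}{\frac{8348}{249}} = \frac{249}{8348}$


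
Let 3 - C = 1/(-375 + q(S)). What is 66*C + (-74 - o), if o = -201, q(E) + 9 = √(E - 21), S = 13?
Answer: 5993893/18433 + 33*I*√2/36866 ≈ 325.17 + 0.0012659*I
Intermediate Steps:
q(E) = -9 + √(-21 + E) (q(E) = -9 + √(E - 21) = -9 + √(-21 + E))
C = 3 - 1/(-384 + 2*I*√2) (C = 3 - 1/(-375 + (-9 + √(-21 + 13))) = 3 - 1/(-375 + (-9 + √(-8))) = 3 - 1/(-375 + (-9 + 2*I*√2)) = 3 - 1/(-384 + 2*I*√2) ≈ 3.0026 + 1.918e-5*I)
66*C + (-74 - o) = 66*(55347/18433 + I*√2/73732) + (-74 - 1*(-201)) = (3652902/18433 + 33*I*√2/36866) + (-74 + 201) = (3652902/18433 + 33*I*√2/36866) + 127 = 5993893/18433 + 33*I*√2/36866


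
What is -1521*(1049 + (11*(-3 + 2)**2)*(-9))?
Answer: -1444950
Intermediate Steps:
-1521*(1049 + (11*(-3 + 2)**2)*(-9)) = -1521*(1049 + (11*(-1)**2)*(-9)) = -1521*(1049 + (11*1)*(-9)) = -1521*(1049 + 11*(-9)) = -1521*(1049 - 99) = -1521*950 = -1444950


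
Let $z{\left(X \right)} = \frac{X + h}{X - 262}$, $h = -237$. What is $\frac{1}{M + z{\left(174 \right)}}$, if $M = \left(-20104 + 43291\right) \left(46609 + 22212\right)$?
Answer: $\frac{88}{140426222439} \approx 6.2666 \cdot 10^{-10}$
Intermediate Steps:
$z{\left(X \right)} = \frac{-237 + X}{-262 + X}$ ($z{\left(X \right)} = \frac{X - 237}{X - 262} = \frac{-237 + X}{-262 + X}$)
$M = 1595752527$ ($M = 23187 \cdot 68821 = 1595752527$)
$\frac{1}{M + z{\left(174 \right)}} = \frac{1}{1595752527 + \frac{-237 + 174}{-262 + 174}} = \frac{1}{1595752527 + \frac{1}{-88} \left(-63\right)} = \frac{1}{1595752527 - - \frac{63}{88}} = \frac{1}{1595752527 + \frac{63}{88}} = \frac{1}{\frac{140426222439}{88}} = \frac{88}{140426222439}$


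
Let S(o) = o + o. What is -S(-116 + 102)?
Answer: 28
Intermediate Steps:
S(o) = 2*o
-S(-116 + 102) = -2*(-116 + 102) = -2*(-14) = -1*(-28) = 28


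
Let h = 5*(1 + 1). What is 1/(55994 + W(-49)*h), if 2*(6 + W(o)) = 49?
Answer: 1/56179 ≈ 1.7800e-5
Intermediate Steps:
W(o) = 37/2 (W(o) = -6 + (1/2)*49 = -6 + 49/2 = 37/2)
h = 10 (h = 5*2 = 10)
1/(55994 + W(-49)*h) = 1/(55994 + (37/2)*10) = 1/(55994 + 185) = 1/56179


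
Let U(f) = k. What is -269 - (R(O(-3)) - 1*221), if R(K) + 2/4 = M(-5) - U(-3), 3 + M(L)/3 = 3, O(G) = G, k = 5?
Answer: -85/2 ≈ -42.500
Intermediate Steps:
U(f) = 5
M(L) = 0 (M(L) = -9 + 3*3 = -9 + 9 = 0)
R(K) = -11/2 (R(K) = -1/2 + (0 - 1*5) = -1/2 + (0 - 5) = -1/2 - 5 = -11/2)
-269 - (R(O(-3)) - 1*221) = -269 - (-11/2 - 1*221) = -269 - (-11/2 - 221) = -269 - 1*(-453/2) = -269 + 453/2 = -85/2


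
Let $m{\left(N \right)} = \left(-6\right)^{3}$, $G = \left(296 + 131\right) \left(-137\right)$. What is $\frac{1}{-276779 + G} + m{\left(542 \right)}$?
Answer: $- \frac{72420049}{335278} \approx -216.0$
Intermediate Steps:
$G = -58499$ ($G = 427 \left(-137\right) = -58499$)
$m{\left(N \right)} = -216$
$\frac{1}{-276779 + G} + m{\left(542 \right)} = \frac{1}{-276779 - 58499} - 216 = \frac{1}{-335278} - 216 = - \frac{1}{335278} - 216 = - \frac{72420049}{335278}$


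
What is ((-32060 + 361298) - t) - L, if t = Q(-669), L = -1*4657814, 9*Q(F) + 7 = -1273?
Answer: 44884748/9 ≈ 4.9872e+6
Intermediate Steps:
Q(F) = -1280/9 (Q(F) = -7/9 + (1/9)*(-1273) = -7/9 - 1273/9 = -1280/9)
L = -4657814
t = -1280/9 ≈ -142.22
((-32060 + 361298) - t) - L = ((-32060 + 361298) - 1*(-1280/9)) - 1*(-4657814) = (329238 + 1280/9) + 4657814 = 2964422/9 + 4657814 = 44884748/9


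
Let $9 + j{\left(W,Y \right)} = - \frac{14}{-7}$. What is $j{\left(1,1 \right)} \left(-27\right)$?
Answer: $189$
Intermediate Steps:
$j{\left(W,Y \right)} = -7$ ($j{\left(W,Y \right)} = -9 - \frac{14}{-7} = -9 - -2 = -9 + 2 = -7$)
$j{\left(1,1 \right)} \left(-27\right) = \left(-7\right) \left(-27\right) = 189$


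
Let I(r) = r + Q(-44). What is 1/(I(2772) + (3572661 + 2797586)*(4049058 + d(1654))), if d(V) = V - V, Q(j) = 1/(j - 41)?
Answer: 85/2192447464308329 ≈ 3.8769e-14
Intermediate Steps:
Q(j) = 1/(-41 + j)
d(V) = 0
I(r) = -1/85 + r (I(r) = r + 1/(-41 - 44) = r + 1/(-85) = r - 1/85 = -1/85 + r)
1/(I(2772) + (3572661 + 2797586)*(4049058 + d(1654))) = 1/((-1/85 + 2772) + (3572661 + 2797586)*(4049058 + 0)) = 1/(235619/85 + 6370247*4049058) = 1/(235619/85 + 25793499577326) = 1/(2192447464308329/85) = 85/2192447464308329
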